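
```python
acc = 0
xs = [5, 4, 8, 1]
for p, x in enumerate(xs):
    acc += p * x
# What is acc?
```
Trace:
  acc=0
  acc=0, p=0, x=5
  acc=4, p=1, x=4
  acc=20, p=2, x=8
  acc=23, p=3, x=1

Final answer: 23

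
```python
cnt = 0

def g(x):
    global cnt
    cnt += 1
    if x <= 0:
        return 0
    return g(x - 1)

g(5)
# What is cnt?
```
Call trace:
g(x=5)
  g(x=4)
    g(x=3)
      g(x=2)
        g(x=1)
          g(x=0)
          -> return 0
        -> return 0
      -> return 0
    -> return 0
  -> return 0
-> return 0

cnt is incremented once per call. g is entered once for each x = 5, 4, 3, 2, 1, 0 (the x <= 0 call returns without recursing), i.e. 5 + 1 calls.
cnt = 6

Final answer: 6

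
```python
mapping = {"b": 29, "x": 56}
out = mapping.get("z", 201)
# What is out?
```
Trace:
  mapping={'b': 29, 'x': 56}
  mapping={'b': 29, 'x': 56}, out=201

Final answer: 201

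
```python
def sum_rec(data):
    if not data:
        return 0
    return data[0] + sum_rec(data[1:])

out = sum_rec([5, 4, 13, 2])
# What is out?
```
Call trace:
sum_rec(data=[5, 4, 13, 2])
  sum_rec(data=[4, 13, 2])
    sum_rec(data=[13, 2])
      sum_rec(data=[2])
        sum_rec(data=[])
        -> return 0
      -> return 2
    -> return 15
  -> return 19
-> return 24

Final answer: 24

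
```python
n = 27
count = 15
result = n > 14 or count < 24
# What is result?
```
Trace:
  n=27
  n=27, count=15
  n=27, count=15, result=True

Final answer: True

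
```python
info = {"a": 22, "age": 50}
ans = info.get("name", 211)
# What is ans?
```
Trace:
  info={'a': 22, 'age': 50}
  info={'a': 22, 'age': 50}, ans=211

Final answer: 211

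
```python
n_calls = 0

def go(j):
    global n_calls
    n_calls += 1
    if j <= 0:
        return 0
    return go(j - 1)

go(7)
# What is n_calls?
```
Call trace:
go(j=7)
  go(j=6)
    go(j=5)
      go(j=4)
        go(j=3)
          go(j=2)
            go(j=1)
              go(j=0)
              -> return 0
            -> return 0
          -> return 0
        -> return 0
      -> return 0
    -> return 0
  -> return 0
-> return 0

n_calls is incremented once per call. go is entered once for each j = 7, 6, 5, 4, 3, 2, 1, 0 (the j <= 0 call returns without recursing), i.e. 7 + 1 calls.
n_calls = 8

Final answer: 8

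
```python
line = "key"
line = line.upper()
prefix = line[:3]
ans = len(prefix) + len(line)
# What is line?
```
Trace:
  line='key'
  line='KEY'
  line='KEY', prefix='KEY'
  line='KEY', prefix='KEY', ans=6

Final answer: 'KEY'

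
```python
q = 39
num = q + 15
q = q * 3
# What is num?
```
Trace:
  q=39
  q=39, num=54
  q=117, num=54

Final answer: 54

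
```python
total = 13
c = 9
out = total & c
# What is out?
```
Trace:
  total=13
  total=13, c=9
  total=13, c=9, out=9

Final answer: 9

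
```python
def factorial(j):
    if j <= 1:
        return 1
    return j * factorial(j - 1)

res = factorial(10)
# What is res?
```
Call trace:
factorial(j=10)
  factorial(j=9)
    factorial(j=8)
      factorial(j=7)
        factorial(j=6)
          factorial(j=5)
            factorial(j=4)
              factorial(j=3)
                factorial(j=2)
                  factorial(j=1)
                  -> return 1
                -> return 2
              -> return 6
            -> return 24
          -> return 120
        -> return 720
      -> return 5040
    -> return 40320
  -> return 362880
-> return 3628800

Final answer: 3628800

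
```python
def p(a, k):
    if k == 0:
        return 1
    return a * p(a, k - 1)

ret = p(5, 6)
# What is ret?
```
Call trace:
p(a=5, k=6)
  p(a=5, k=5)
    p(a=5, k=4)
      p(a=5, k=3)
        p(a=5, k=2)
          p(a=5, k=1)
            p(a=5, k=0)
            -> return 1
          -> return 5
        -> return 25
      -> return 125
    -> return 625
  -> return 3125
-> return 15625

Final answer: 15625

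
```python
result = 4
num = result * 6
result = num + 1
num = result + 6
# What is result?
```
Trace:
  result=4
  result=4, num=24
  result=25, num=24
  result=25, num=31

Final answer: 25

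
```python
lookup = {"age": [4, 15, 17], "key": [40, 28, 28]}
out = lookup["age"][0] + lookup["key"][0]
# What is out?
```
Trace:
  lookup={'age': [4, 15, 17], 'key': [40, 28, 28]}
  lookup={'age': [4, 15, 17], 'key': [40, 28, 28]}, out=44

Final answer: 44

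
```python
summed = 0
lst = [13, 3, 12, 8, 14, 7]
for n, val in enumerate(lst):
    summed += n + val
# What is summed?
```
Trace:
  summed=0
  summed=13, n=0, val=13
  summed=17, n=1, val=3
  summed=31, n=2, val=12
  summed=42, n=3, val=8
  summed=60, n=4, val=14
  summed=72, n=5, val=7

Final answer: 72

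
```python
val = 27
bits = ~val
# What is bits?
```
Trace:
  val=27
  val=27, bits=-28

Final answer: -28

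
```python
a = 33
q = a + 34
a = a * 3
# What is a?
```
Trace:
  a=33
  a=33, q=67
  a=99, q=67

Final answer: 99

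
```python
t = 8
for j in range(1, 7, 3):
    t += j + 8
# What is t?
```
Trace:
  t=8
  t=17, j=1
  t=29, j=4

Final answer: 29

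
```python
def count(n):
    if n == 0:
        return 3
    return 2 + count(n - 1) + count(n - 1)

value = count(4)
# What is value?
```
Call trace (a repeated sub-call is expanded the first time; later identical calls just restate its return value):
count(n=4)
  count(n=3)
    count(n=2)
      count(n=1)
        count(n=0)
        -> return 3
        count(n=0)
        -> return 3
      -> return 8
      count(n=1) -> return 8  (same call as traced above)
    -> return 18
    count(n=2) -> return 18  (same call as traced above)
  -> return 38
  count(n=3) -> return 38  (same call as traced above)
-> return 78

Final answer: 78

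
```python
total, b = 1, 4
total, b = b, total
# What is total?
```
Trace:
  total=1, b=4
  total=4, b=1

Final answer: 4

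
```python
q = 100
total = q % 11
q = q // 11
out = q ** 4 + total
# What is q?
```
Trace:
  q=100
  q=100, total=1
  q=9, total=1
  q=9, total=1, out=6562

Final answer: 9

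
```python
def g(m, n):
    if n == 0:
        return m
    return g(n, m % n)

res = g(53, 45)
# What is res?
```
Call trace:
g(m=53, n=45)
  g(m=45, n=8)
    g(m=8, n=5)
      g(m=5, n=3)
        g(m=3, n=2)
          g(m=2, n=1)
            g(m=1, n=0)
            -> return 1
          -> return 1
        -> return 1
      -> return 1
    -> return 1
  -> return 1
-> return 1

Final answer: 1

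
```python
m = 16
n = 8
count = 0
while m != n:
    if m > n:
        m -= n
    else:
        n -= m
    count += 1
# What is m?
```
Trace:
  m=16
  m=16, n=8
  m=16, n=8, count=0
  m=8, n=8, count=1

Final answer: 8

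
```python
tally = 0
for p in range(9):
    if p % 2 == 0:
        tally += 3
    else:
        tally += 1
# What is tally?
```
Trace:
  tally=0
  tally=3, p=0
  tally=4, p=1
  tally=7, p=2
  tally=8, p=3
  tally=11, p=4
  tally=12, p=5
  tally=15, p=6
  tally=16, p=7
  tally=19, p=8

Final answer: 19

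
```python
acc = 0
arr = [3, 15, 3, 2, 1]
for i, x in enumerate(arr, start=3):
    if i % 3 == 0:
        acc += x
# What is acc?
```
Trace:
  acc=0
  acc=3, i=3, x=3
  acc=3, i=4, x=15
  acc=3, i=5, x=3
  acc=5, i=6, x=2
  acc=5, i=7, x=1

Final answer: 5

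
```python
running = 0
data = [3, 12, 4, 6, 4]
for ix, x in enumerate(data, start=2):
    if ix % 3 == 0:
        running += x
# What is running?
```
Trace:
  running=0
  running=0, ix=2, x=3
  running=12, ix=3, x=12
  running=12, ix=4, x=4
  running=12, ix=5, x=6
  running=16, ix=6, x=4

Final answer: 16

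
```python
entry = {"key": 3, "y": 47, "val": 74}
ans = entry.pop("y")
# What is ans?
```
Trace:
  entry={'key': 3, 'y': 47, 'val': 74}
  entry={'key': 3, 'val': 74}, ans=47

Final answer: 47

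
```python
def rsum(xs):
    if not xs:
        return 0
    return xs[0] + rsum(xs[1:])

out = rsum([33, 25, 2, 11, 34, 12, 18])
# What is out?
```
Call trace:
rsum(xs=[33, 25, 2, 11, 34, 12, 18])
  rsum(xs=[25, 2, 11, 34, 12, 18])
    rsum(xs=[2, 11, 34, 12, 18])
      rsum(xs=[11, 34, 12, 18])
        rsum(xs=[34, 12, 18])
          rsum(xs=[12, 18])
            rsum(xs=[18])
              rsum(xs=[])
              -> return 0
            -> return 18
          -> return 30
        -> return 64
      -> return 75
    -> return 77
  -> return 102
-> return 135

Final answer: 135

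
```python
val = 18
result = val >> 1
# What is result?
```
Trace:
  val=18
  val=18, result=9

Final answer: 9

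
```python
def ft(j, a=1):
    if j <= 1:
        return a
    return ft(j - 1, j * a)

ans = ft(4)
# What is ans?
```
Call trace:
ft(j=4, a=1)
  ft(j=3, a=4)
    ft(j=2, a=12)
      ft(j=1, a=24)
      -> return 24
    -> return 24
  -> return 24
-> return 24

Final answer: 24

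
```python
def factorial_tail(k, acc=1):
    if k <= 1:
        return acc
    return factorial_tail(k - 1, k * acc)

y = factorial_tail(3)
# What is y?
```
Call trace:
factorial_tail(k=3, acc=1)
  factorial_tail(k=2, acc=3)
    factorial_tail(k=1, acc=6)
    -> return 6
  -> return 6
-> return 6

Final answer: 6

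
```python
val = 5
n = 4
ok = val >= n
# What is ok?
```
Trace:
  val=5
  val=5, n=4
  val=5, n=4, ok=True

Final answer: True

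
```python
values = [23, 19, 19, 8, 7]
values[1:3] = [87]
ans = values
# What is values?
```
Trace:
  values=[23, 19, 19, 8, 7]
  values=[23, 87, 8, 7]
  values=[23, 87, 8, 7], ans=[23, 87, 8, 7]

Final answer: [23, 87, 8, 7]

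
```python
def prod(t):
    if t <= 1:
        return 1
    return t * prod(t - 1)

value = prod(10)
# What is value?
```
Call trace:
prod(t=10)
  prod(t=9)
    prod(t=8)
      prod(t=7)
        prod(t=6)
          prod(t=5)
            prod(t=4)
              prod(t=3)
                prod(t=2)
                  prod(t=1)
                  -> return 1
                -> return 2
              -> return 6
            -> return 24
          -> return 120
        -> return 720
      -> return 5040
    -> return 40320
  -> return 362880
-> return 3628800

Final answer: 3628800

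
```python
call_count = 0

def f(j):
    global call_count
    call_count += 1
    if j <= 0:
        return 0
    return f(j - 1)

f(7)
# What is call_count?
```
Call trace:
f(j=7)
  f(j=6)
    f(j=5)
      f(j=4)
        f(j=3)
          f(j=2)
            f(j=1)
              f(j=0)
              -> return 0
            -> return 0
          -> return 0
        -> return 0
      -> return 0
    -> return 0
  -> return 0
-> return 0

call_count is incremented once per call. f is entered once for each j = 7, 6, 5, 4, 3, 2, 1, 0 (the j <= 0 call returns without recursing), i.e. 7 + 1 calls.
call_count = 8

Final answer: 8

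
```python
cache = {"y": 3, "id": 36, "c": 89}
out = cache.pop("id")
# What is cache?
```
Trace:
  cache={'y': 3, 'id': 36, 'c': 89}
  cache={'y': 3, 'c': 89}, out=36

Final answer: {'y': 3, 'c': 89}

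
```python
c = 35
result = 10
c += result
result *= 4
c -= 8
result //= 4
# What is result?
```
Trace:
  c=35
  c=35, result=10
  c=45, result=10
  c=45, result=40
  c=37, result=40
  c=37, result=10

Final answer: 10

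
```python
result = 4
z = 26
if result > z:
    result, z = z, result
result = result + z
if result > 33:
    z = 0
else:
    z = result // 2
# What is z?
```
Trace:
  result=4
  result=4, z=26
  result=4, z=26
  result=30, z=26
  result=30, z=15

Final answer: 15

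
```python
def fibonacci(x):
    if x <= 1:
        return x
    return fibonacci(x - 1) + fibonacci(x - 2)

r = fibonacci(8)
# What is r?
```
Call trace (a repeated sub-call is expanded the first time; later identical calls just restate its return value):
fibonacci(x=8)
  fibonacci(x=7)
    fibonacci(x=6)
      fibonacci(x=5)
        fibonacci(x=4)
          fibonacci(x=3)
            fibonacci(x=2)
              fibonacci(x=1)
              -> return 1
              fibonacci(x=0)
              -> return 0
            -> return 1
            fibonacci(x=1)
            -> return 1
          -> return 2
          fibonacci(x=2) -> return 1  (same call as traced above)
        -> return 3
        fibonacci(x=3) -> return 2  (same call as traced above)
      -> return 5
      fibonacci(x=4) -> return 3  (same call as traced above)
    -> return 8
    fibonacci(x=5) -> return 5  (same call as traced above)
  -> return 13
  fibonacci(x=6) -> return 8  (same call as traced above)
-> return 21

Final answer: 21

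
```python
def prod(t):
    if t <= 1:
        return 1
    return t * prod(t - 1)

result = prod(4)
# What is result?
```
Call trace:
prod(t=4)
  prod(t=3)
    prod(t=2)
      prod(t=1)
      -> return 1
    -> return 2
  -> return 6
-> return 24

Final answer: 24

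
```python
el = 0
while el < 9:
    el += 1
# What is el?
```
Trace:
  el=0
  el=1
  el=2
  el=3
  el=4
  el=5
  el=6
  el=7
  el=8
  el=9

Final answer: 9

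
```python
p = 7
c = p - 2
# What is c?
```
Trace:
  p=7
  p=7, c=5

Final answer: 5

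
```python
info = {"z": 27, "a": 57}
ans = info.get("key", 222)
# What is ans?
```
Trace:
  info={'z': 27, 'a': 57}
  info={'z': 27, 'a': 57}, ans=222

Final answer: 222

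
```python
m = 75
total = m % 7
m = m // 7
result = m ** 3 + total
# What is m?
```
Trace:
  m=75
  m=75, total=5
  m=10, total=5
  m=10, total=5, result=1005

Final answer: 10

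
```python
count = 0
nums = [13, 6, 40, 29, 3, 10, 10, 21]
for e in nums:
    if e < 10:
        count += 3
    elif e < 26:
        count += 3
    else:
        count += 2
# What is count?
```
Trace:
  count=0
  count=3, e=13
  count=6, e=6
  count=8, e=40
  count=10, e=29
  count=13, e=3
  count=16, e=10
  count=19, e=10
  count=22, e=21

Final answer: 22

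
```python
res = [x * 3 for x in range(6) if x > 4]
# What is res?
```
Trace:
  x=0
  x=1
  x=2
  x=3
  x=4
  x=5
  res=[15]

Final answer: [15]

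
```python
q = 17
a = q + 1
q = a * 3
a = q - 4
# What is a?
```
Trace:
  q=17
  q=17, a=18
  q=54, a=18
  q=54, a=50

Final answer: 50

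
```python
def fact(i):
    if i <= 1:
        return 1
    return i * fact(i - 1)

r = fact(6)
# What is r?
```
Call trace:
fact(i=6)
  fact(i=5)
    fact(i=4)
      fact(i=3)
        fact(i=2)
          fact(i=1)
          -> return 1
        -> return 2
      -> return 6
    -> return 24
  -> return 120
-> return 720

Final answer: 720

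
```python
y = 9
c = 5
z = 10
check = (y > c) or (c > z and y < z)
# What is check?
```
Trace:
  y=9
  y=9, c=5
  y=9, c=5, z=10
  y=9, c=5, z=10, check=True

Final answer: True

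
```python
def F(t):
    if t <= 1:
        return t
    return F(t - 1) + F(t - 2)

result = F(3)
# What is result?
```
Call trace:
F(t=3)
  F(t=2)
    F(t=1)
    -> return 1
    F(t=0)
    -> return 0
  -> return 1
  F(t=1)
  -> return 1
-> return 2

Final answer: 2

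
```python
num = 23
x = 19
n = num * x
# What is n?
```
Trace:
  num=23
  num=23, x=19
  num=23, x=19, n=437

Final answer: 437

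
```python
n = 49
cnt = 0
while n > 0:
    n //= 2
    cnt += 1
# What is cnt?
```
Trace:
  n=49
  n=49, cnt=0
  n=24, cnt=1
  n=12, cnt=2
  n=6, cnt=3
  n=3, cnt=4
  n=1, cnt=5
  n=0, cnt=6

Final answer: 6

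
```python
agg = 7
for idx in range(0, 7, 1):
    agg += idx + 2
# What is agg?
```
Trace:
  agg=7
  agg=9, idx=0
  agg=12, idx=1
  agg=16, idx=2
  agg=21, idx=3
  agg=27, idx=4
  agg=34, idx=5
  agg=42, idx=6

Final answer: 42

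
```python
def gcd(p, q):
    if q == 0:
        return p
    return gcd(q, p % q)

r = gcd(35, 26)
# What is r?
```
Call trace:
gcd(p=35, q=26)
  gcd(p=26, q=9)
    gcd(p=9, q=8)
      gcd(p=8, q=1)
        gcd(p=1, q=0)
        -> return 1
      -> return 1
    -> return 1
  -> return 1
-> return 1

Final answer: 1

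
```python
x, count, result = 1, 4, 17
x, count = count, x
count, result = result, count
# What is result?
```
Trace:
  x=1, count=4, result=17
  x=4, count=1, result=17
  x=4, count=17, result=1

Final answer: 1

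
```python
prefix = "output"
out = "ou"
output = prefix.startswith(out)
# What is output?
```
Trace:
  prefix='output'
  prefix='output', out='ou'
  prefix='output', out='ou', output=True

Final answer: True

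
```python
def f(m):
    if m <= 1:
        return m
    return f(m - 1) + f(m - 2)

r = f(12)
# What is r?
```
Call trace (a repeated sub-call is expanded the first time; later identical calls just restate its return value):
f(m=12)
  f(m=11)
    f(m=10)
      f(m=9)
        f(m=8)
          f(m=7)
            f(m=6)
              f(m=5)
                f(m=4)
                  f(m=3)
                    f(m=2)
                      f(m=1)
                      -> return 1
                      f(m=0)
                      -> return 0
                    -> return 1
                    f(m=1)
                    -> return 1
                  -> return 2
                  f(m=2) -> return 1  (same call as traced above)
                -> return 3
                f(m=3) -> return 2  (same call as traced above)
              -> return 5
              f(m=4) -> return 3  (same call as traced above)
            -> return 8
            f(m=5) -> return 5  (same call as traced above)
          -> return 13
          f(m=6) -> return 8  (same call as traced above)
        -> return 21
        f(m=7) -> return 13  (same call as traced above)
      -> return 34
      f(m=8) -> return 21  (same call as traced above)
    -> return 55
    f(m=9) -> return 34  (same call as traced above)
  -> return 89
  f(m=10) -> return 55  (same call as traced above)
-> return 144

Final answer: 144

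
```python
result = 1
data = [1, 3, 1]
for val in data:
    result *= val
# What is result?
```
Trace:
  result=1
  result=1, val=1
  result=3, val=3
  result=3, val=1

Final answer: 3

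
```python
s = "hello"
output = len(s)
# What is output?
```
Trace:
  s='hello'
  s='hello', output=5

Final answer: 5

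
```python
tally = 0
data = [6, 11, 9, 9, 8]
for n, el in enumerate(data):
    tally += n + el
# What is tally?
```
Trace:
  tally=0
  tally=6, n=0, el=6
  tally=18, n=1, el=11
  tally=29, n=2, el=9
  tally=41, n=3, el=9
  tally=53, n=4, el=8

Final answer: 53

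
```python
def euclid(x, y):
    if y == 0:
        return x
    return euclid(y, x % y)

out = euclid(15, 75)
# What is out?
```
Call trace:
euclid(x=15, y=75)
  euclid(x=75, y=15)
    euclid(x=15, y=0)
    -> return 15
  -> return 15
-> return 15

Final answer: 15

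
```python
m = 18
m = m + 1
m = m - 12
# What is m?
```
Trace:
  m=18
  m=19
  m=7

Final answer: 7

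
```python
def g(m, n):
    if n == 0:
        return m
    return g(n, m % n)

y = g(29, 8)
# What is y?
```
Call trace:
g(m=29, n=8)
  g(m=8, n=5)
    g(m=5, n=3)
      g(m=3, n=2)
        g(m=2, n=1)
          g(m=1, n=0)
          -> return 1
        -> return 1
      -> return 1
    -> return 1
  -> return 1
-> return 1

Final answer: 1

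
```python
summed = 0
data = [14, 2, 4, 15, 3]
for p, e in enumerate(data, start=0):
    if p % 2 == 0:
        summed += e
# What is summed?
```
Trace:
  summed=0
  summed=14, p=0, e=14
  summed=14, p=1, e=2
  summed=18, p=2, e=4
  summed=18, p=3, e=15
  summed=21, p=4, e=3

Final answer: 21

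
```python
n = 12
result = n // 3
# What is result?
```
Trace:
  n=12
  n=12, result=4

Final answer: 4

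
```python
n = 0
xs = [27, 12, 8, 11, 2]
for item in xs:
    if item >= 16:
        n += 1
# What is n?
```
Trace:
  n=0
  n=1, item=27
  n=1, item=12
  n=1, item=8
  n=1, item=11
  n=1, item=2

Final answer: 1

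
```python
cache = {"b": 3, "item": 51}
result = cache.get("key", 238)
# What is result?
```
Trace:
  cache={'b': 3, 'item': 51}
  cache={'b': 3, 'item': 51}, result=238

Final answer: 238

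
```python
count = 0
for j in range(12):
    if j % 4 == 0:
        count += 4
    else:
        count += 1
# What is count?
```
Trace:
  count=0
  count=4, j=0
  count=5, j=1
  count=6, j=2
  count=7, j=3
  count=11, j=4
  count=12, j=5
  count=13, j=6
  count=14, j=7
  count=18, j=8
  count=19, j=9
  count=20, j=10
  count=21, j=11

Final answer: 21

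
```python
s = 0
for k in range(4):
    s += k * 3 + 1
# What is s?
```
Trace:
  s=0
  s=1, k=0
  s=5, k=1
  s=12, k=2
  s=22, k=3

Final answer: 22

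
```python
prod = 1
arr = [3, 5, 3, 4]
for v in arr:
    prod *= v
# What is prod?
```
Trace:
  prod=1
  prod=3, v=3
  prod=15, v=5
  prod=45, v=3
  prod=180, v=4

Final answer: 180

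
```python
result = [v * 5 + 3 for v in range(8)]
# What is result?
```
Trace:
  v=0
  v=1
  v=2
  v=3
  v=4
  v=5
  v=6
  v=7
  result=[3, 8, 13, 18, 23, 28, 33, 38]

Final answer: [3, 8, 13, 18, 23, 28, 33, 38]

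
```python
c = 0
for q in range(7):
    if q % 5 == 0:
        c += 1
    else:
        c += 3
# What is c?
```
Trace:
  c=0
  c=1, q=0
  c=4, q=1
  c=7, q=2
  c=10, q=3
  c=13, q=4
  c=14, q=5
  c=17, q=6

Final answer: 17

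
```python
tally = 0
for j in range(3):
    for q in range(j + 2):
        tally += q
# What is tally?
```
Trace:
  tally=0
  tally=0, j=0, q=0
  tally=1, j=0, q=1
  tally=1, j=1, q=0
  tally=2, j=1, q=1
  tally=4, j=1, q=2
  tally=4, j=2, q=0
  tally=5, j=2, q=1
  tally=7, j=2, q=2
  tally=10, j=2, q=3

Final answer: 10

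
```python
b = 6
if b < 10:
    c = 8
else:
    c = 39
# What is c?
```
Trace:
  b=6
  b=6, c=8

Final answer: 8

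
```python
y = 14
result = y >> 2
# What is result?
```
Trace:
  y=14
  y=14, result=3

Final answer: 3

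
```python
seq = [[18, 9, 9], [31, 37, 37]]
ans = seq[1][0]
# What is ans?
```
Trace:
  seq=[[18, 9, 9], [31, 37, 37]]
  seq=[[18, 9, 9], [31, 37, 37]], ans=31

Final answer: 31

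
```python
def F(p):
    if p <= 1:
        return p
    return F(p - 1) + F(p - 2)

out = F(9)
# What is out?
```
Call trace (a repeated sub-call is expanded the first time; later identical calls just restate its return value):
F(p=9)
  F(p=8)
    F(p=7)
      F(p=6)
        F(p=5)
          F(p=4)
            F(p=3)
              F(p=2)
                F(p=1)
                -> return 1
                F(p=0)
                -> return 0
              -> return 1
              F(p=1)
              -> return 1
            -> return 2
            F(p=2) -> return 1  (same call as traced above)
          -> return 3
          F(p=3) -> return 2  (same call as traced above)
        -> return 5
        F(p=4) -> return 3  (same call as traced above)
      -> return 8
      F(p=5) -> return 5  (same call as traced above)
    -> return 13
    F(p=6) -> return 8  (same call as traced above)
  -> return 21
  F(p=7) -> return 13  (same call as traced above)
-> return 34

Final answer: 34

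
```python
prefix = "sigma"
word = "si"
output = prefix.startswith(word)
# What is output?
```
Trace:
  prefix='sigma'
  prefix='sigma', word='si'
  prefix='sigma', word='si', output=True

Final answer: True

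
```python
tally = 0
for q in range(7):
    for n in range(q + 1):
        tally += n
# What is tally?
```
Trace:
  tally=0
  tally=0, q=0, n=0
  tally=0, q=1, n=0
  tally=1, q=1, n=1
  tally=1, q=2, n=0
  tally=2, q=2, n=1
  tally=4, q=2, n=2
  tally=4, q=3, n=0
  tally=5, q=3, n=1
  tally=7, q=3, n=2
  tally=10, q=3, n=3
  tally=10, q=4, n=0
  tally=11, q=4, n=1
  tally=13, q=4, n=2
  tally=16, q=4, n=3
  tally=20, q=4, n=4
  tally=20, q=5, n=0
  tally=21, q=5, n=1
  tally=23, q=5, n=2
  tally=26, q=5, n=3
  tally=30, q=5, n=4
  tally=35, q=5, n=5
  tally=35, q=6, n=0
  tally=36, q=6, n=1
  tally=38, q=6, n=2
  tally=41, q=6, n=3
  tally=45, q=6, n=4
  tally=50, q=6, n=5
  tally=56, q=6, n=6

Final answer: 56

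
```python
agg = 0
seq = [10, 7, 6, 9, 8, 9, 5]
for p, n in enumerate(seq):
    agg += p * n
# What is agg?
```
Trace:
  agg=0
  agg=0, p=0, n=10
  agg=7, p=1, n=7
  agg=19, p=2, n=6
  agg=46, p=3, n=9
  agg=78, p=4, n=8
  agg=123, p=5, n=9
  agg=153, p=6, n=5

Final answer: 153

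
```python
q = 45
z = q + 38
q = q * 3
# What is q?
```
Trace:
  q=45
  q=45, z=83
  q=135, z=83

Final answer: 135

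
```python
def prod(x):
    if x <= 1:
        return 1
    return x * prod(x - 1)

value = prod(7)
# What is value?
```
Call trace:
prod(x=7)
  prod(x=6)
    prod(x=5)
      prod(x=4)
        prod(x=3)
          prod(x=2)
            prod(x=1)
            -> return 1
          -> return 2
        -> return 6
      -> return 24
    -> return 120
  -> return 720
-> return 5040

Final answer: 5040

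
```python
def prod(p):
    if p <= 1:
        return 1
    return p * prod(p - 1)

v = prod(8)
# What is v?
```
Call trace:
prod(p=8)
  prod(p=7)
    prod(p=6)
      prod(p=5)
        prod(p=4)
          prod(p=3)
            prod(p=2)
              prod(p=1)
              -> return 1
            -> return 2
          -> return 6
        -> return 24
      -> return 120
    -> return 720
  -> return 5040
-> return 40320

Final answer: 40320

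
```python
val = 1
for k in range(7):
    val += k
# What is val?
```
Trace:
  val=1
  val=1, k=0
  val=2, k=1
  val=4, k=2
  val=7, k=3
  val=11, k=4
  val=16, k=5
  val=22, k=6

Final answer: 22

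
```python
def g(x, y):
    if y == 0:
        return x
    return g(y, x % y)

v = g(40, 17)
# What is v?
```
Call trace:
g(x=40, y=17)
  g(x=17, y=6)
    g(x=6, y=5)
      g(x=5, y=1)
        g(x=1, y=0)
        -> return 1
      -> return 1
    -> return 1
  -> return 1
-> return 1

Final answer: 1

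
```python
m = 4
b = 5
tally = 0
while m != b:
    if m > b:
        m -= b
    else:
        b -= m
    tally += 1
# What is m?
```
Trace:
  m=4
  m=4, b=5
  m=4, b=5, tally=0
  m=4, b=1, tally=1
  m=3, b=1, tally=2
  m=2, b=1, tally=3
  m=1, b=1, tally=4

Final answer: 1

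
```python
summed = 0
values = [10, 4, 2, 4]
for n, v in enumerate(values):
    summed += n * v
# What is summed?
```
Trace:
  summed=0
  summed=0, n=0, v=10
  summed=4, n=1, v=4
  summed=8, n=2, v=2
  summed=20, n=3, v=4

Final answer: 20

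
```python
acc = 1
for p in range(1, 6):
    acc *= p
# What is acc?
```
Trace:
  acc=1
  acc=1, p=1
  acc=2, p=2
  acc=6, p=3
  acc=24, p=4
  acc=120, p=5

Final answer: 120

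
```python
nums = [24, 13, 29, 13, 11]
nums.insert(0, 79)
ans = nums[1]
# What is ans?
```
Trace:
  nums=[24, 13, 29, 13, 11]
  nums=[79, 24, 13, 29, 13, 11]
  nums=[79, 24, 13, 29, 13, 11], ans=24

Final answer: 24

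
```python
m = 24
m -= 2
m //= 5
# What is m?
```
Trace:
  m=24
  m=22
  m=4

Final answer: 4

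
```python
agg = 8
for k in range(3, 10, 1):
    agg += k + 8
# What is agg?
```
Trace:
  agg=8
  agg=19, k=3
  agg=31, k=4
  agg=44, k=5
  agg=58, k=6
  agg=73, k=7
  agg=89, k=8
  agg=106, k=9

Final answer: 106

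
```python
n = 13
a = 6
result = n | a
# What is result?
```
Trace:
  n=13
  n=13, a=6
  n=13, a=6, result=15

Final answer: 15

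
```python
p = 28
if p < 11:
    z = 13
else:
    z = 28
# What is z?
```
Trace:
  p=28
  p=28, z=28

Final answer: 28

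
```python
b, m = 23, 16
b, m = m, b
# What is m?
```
Trace:
  b=23, m=16
  b=16, m=23

Final answer: 23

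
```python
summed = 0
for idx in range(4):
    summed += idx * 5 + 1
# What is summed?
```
Trace:
  summed=0
  summed=1, idx=0
  summed=7, idx=1
  summed=18, idx=2
  summed=34, idx=3

Final answer: 34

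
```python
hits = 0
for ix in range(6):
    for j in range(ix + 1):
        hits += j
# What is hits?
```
Trace:
  hits=0
  hits=0, ix=0, j=0
  hits=0, ix=1, j=0
  hits=1, ix=1, j=1
  hits=1, ix=2, j=0
  hits=2, ix=2, j=1
  hits=4, ix=2, j=2
  hits=4, ix=3, j=0
  hits=5, ix=3, j=1
  hits=7, ix=3, j=2
  hits=10, ix=3, j=3
  hits=10, ix=4, j=0
  hits=11, ix=4, j=1
  hits=13, ix=4, j=2
  hits=16, ix=4, j=3
  hits=20, ix=4, j=4
  hits=20, ix=5, j=0
  hits=21, ix=5, j=1
  hits=23, ix=5, j=2
  hits=26, ix=5, j=3
  hits=30, ix=5, j=4
  hits=35, ix=5, j=5

Final answer: 35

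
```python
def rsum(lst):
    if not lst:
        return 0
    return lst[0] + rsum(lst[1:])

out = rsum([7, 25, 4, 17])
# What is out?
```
Call trace:
rsum(lst=[7, 25, 4, 17])
  rsum(lst=[25, 4, 17])
    rsum(lst=[4, 17])
      rsum(lst=[17])
        rsum(lst=[])
        -> return 0
      -> return 17
    -> return 21
  -> return 46
-> return 53

Final answer: 53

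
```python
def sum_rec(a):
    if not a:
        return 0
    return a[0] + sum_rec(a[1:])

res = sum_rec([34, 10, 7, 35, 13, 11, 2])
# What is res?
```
Call trace:
sum_rec(a=[34, 10, 7, 35, 13, 11, 2])
  sum_rec(a=[10, 7, 35, 13, 11, 2])
    sum_rec(a=[7, 35, 13, 11, 2])
      sum_rec(a=[35, 13, 11, 2])
        sum_rec(a=[13, 11, 2])
          sum_rec(a=[11, 2])
            sum_rec(a=[2])
              sum_rec(a=[])
              -> return 0
            -> return 2
          -> return 13
        -> return 26
      -> return 61
    -> return 68
  -> return 78
-> return 112

Final answer: 112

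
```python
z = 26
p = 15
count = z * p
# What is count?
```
Trace:
  z=26
  z=26, p=15
  z=26, p=15, count=390

Final answer: 390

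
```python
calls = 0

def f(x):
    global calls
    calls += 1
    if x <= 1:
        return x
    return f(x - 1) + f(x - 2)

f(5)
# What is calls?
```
Call trace (a repeated sub-call is expanded the first time; later identical calls just restate its return value):
f(x=5)
  f(x=4)
    f(x=3)
      f(x=2)
        f(x=1)
        -> return 1
        f(x=0)
        -> return 0
      -> return 1
      f(x=1)
      -> return 1
    -> return 2
    f(x=2) -> return 1  (same call as traced above)
  -> return 3
  f(x=3) -> return 2  (same call as traced above)
-> return 5

calls is incremented once per call, so count the calls in each subtree. Let C(x) = number of calls made by f(x).
C(0) = C(1) = 1 (base case, no recursion); C(x) = 1 + C(x - 1) + C(x - 2) otherwise.
C(2) = 1 + C(1) + C(0) = 1 + 1 + 1 = 3
C(3) = 1 + C(2) + C(1) = 1 + 3 + 1 = 5
C(4) = 1 + C(3) + C(2) = 1 + 5 + 3 = 9
C(5) = 1 + C(4) + C(3) = 1 + 9 + 5 = 15
calls = C(5) = 15

Final answer: 15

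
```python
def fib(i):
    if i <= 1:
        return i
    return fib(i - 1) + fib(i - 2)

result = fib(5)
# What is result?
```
Call trace (a repeated sub-call is expanded the first time; later identical calls just restate its return value):
fib(i=5)
  fib(i=4)
    fib(i=3)
      fib(i=2)
        fib(i=1)
        -> return 1
        fib(i=0)
        -> return 0
      -> return 1
      fib(i=1)
      -> return 1
    -> return 2
    fib(i=2) -> return 1  (same call as traced above)
  -> return 3
  fib(i=3) -> return 2  (same call as traced above)
-> return 5

Final answer: 5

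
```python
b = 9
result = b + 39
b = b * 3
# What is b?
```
Trace:
  b=9
  b=9, result=48
  b=27, result=48

Final answer: 27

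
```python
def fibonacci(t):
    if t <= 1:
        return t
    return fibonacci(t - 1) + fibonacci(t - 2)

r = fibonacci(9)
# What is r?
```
Call trace (a repeated sub-call is expanded the first time; later identical calls just restate its return value):
fibonacci(t=9)
  fibonacci(t=8)
    fibonacci(t=7)
      fibonacci(t=6)
        fibonacci(t=5)
          fibonacci(t=4)
            fibonacci(t=3)
              fibonacci(t=2)
                fibonacci(t=1)
                -> return 1
                fibonacci(t=0)
                -> return 0
              -> return 1
              fibonacci(t=1)
              -> return 1
            -> return 2
            fibonacci(t=2) -> return 1  (same call as traced above)
          -> return 3
          fibonacci(t=3) -> return 2  (same call as traced above)
        -> return 5
        fibonacci(t=4) -> return 3  (same call as traced above)
      -> return 8
      fibonacci(t=5) -> return 5  (same call as traced above)
    -> return 13
    fibonacci(t=6) -> return 8  (same call as traced above)
  -> return 21
  fibonacci(t=7) -> return 13  (same call as traced above)
-> return 34

Final answer: 34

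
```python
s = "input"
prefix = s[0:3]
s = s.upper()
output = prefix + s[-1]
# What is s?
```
Trace:
  s='input'
  s='input', prefix='inp'
  s='INPUT', prefix='inp'
  s='INPUT', prefix='inp', output='inpT'

Final answer: 'INPUT'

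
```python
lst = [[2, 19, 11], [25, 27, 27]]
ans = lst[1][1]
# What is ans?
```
Trace:
  lst=[[2, 19, 11], [25, 27, 27]]
  lst=[[2, 19, 11], [25, 27, 27]], ans=27

Final answer: 27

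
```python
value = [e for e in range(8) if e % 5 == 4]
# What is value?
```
Trace:
  e=0
  e=1
  e=2
  e=3
  e=4
  e=5
  e=6
  e=7
  value=[4]

Final answer: [4]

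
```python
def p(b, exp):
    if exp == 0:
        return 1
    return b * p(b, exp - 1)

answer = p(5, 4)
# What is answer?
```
Call trace:
p(b=5, exp=4)
  p(b=5, exp=3)
    p(b=5, exp=2)
      p(b=5, exp=1)
        p(b=5, exp=0)
        -> return 1
      -> return 5
    -> return 25
  -> return 125
-> return 625

Final answer: 625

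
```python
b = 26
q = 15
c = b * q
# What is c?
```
Trace:
  b=26
  b=26, q=15
  b=26, q=15, c=390

Final answer: 390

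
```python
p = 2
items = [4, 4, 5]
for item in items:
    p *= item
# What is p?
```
Trace:
  p=2
  p=8, item=4
  p=32, item=4
  p=160, item=5

Final answer: 160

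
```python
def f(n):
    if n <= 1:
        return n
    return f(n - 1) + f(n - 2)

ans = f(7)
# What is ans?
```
Call trace (a repeated sub-call is expanded the first time; later identical calls just restate its return value):
f(n=7)
  f(n=6)
    f(n=5)
      f(n=4)
        f(n=3)
          f(n=2)
            f(n=1)
            -> return 1
            f(n=0)
            -> return 0
          -> return 1
          f(n=1)
          -> return 1
        -> return 2
        f(n=2) -> return 1  (same call as traced above)
      -> return 3
      f(n=3) -> return 2  (same call as traced above)
    -> return 5
    f(n=4) -> return 3  (same call as traced above)
  -> return 8
  f(n=5) -> return 5  (same call as traced above)
-> return 13

Final answer: 13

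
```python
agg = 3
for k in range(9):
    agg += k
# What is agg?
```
Trace:
  agg=3
  agg=3, k=0
  agg=4, k=1
  agg=6, k=2
  agg=9, k=3
  agg=13, k=4
  agg=18, k=5
  agg=24, k=6
  agg=31, k=7
  agg=39, k=8

Final answer: 39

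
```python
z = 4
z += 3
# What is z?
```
Trace:
  z=4
  z=7

Final answer: 7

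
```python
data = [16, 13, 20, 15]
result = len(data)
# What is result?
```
Trace:
  data=[16, 13, 20, 15]
  data=[16, 13, 20, 15], result=4

Final answer: 4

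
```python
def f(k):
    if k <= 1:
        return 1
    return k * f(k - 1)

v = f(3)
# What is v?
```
Call trace:
f(k=3)
  f(k=2)
    f(k=1)
    -> return 1
  -> return 2
-> return 6

Final answer: 6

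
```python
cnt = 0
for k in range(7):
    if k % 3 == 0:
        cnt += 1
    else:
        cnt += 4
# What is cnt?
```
Trace:
  cnt=0
  cnt=1, k=0
  cnt=5, k=1
  cnt=9, k=2
  cnt=10, k=3
  cnt=14, k=4
  cnt=18, k=5
  cnt=19, k=6

Final answer: 19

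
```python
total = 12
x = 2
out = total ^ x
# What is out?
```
Trace:
  total=12
  total=12, x=2
  total=12, x=2, out=14

Final answer: 14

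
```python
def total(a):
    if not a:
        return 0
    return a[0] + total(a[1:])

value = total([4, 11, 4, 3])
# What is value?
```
Call trace:
total(a=[4, 11, 4, 3])
  total(a=[11, 4, 3])
    total(a=[4, 3])
      total(a=[3])
        total(a=[])
        -> return 0
      -> return 3
    -> return 7
  -> return 18
-> return 22

Final answer: 22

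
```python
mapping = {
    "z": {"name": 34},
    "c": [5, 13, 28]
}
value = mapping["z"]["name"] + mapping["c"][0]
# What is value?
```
Trace:
  mapping={'z': {'name': 34}, 'c': [5, 13, 28]}
  mapping={'z': {'name': 34}, 'c': [5, 13, 28]}, value=39

Final answer: 39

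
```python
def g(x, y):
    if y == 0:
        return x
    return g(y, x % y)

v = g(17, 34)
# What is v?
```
Call trace:
g(x=17, y=34)
  g(x=34, y=17)
    g(x=17, y=0)
    -> return 17
  -> return 17
-> return 17

Final answer: 17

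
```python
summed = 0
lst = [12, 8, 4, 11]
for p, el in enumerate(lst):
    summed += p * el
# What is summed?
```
Trace:
  summed=0
  summed=0, p=0, el=12
  summed=8, p=1, el=8
  summed=16, p=2, el=4
  summed=49, p=3, el=11

Final answer: 49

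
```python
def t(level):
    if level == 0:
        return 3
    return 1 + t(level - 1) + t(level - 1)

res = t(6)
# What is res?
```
Call trace (a repeated sub-call is expanded the first time; later identical calls just restate its return value):
t(level=6)
  t(level=5)
    t(level=4)
      t(level=3)
        t(level=2)
          t(level=1)
            t(level=0)
            -> return 3
            t(level=0)
            -> return 3
          -> return 7
          t(level=1) -> return 7  (same call as traced above)
        -> return 15
        t(level=2) -> return 15  (same call as traced above)
      -> return 31
      t(level=3) -> return 31  (same call as traced above)
    -> return 63
    t(level=4) -> return 63  (same call as traced above)
  -> return 127
  t(level=5) -> return 127  (same call as traced above)
-> return 255

Final answer: 255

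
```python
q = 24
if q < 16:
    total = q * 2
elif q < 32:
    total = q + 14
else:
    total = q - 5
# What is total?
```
Trace:
  q=24
  q=24, total=38

Final answer: 38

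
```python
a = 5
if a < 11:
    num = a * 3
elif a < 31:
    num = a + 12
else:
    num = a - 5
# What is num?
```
Trace:
  a=5
  a=5, num=15

Final answer: 15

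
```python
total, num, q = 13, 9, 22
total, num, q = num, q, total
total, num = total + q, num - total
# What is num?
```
Trace:
  total=13, num=9, q=22
  total=9, num=22, q=13
  total=22, num=13, q=13

Final answer: 13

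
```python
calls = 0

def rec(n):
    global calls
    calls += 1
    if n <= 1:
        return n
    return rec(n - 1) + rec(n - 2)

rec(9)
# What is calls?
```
Call trace (a repeated sub-call is expanded the first time; later identical calls just restate its return value):
rec(n=9)
  rec(n=8)
    rec(n=7)
      rec(n=6)
        rec(n=5)
          rec(n=4)
            rec(n=3)
              rec(n=2)
                rec(n=1)
                -> return 1
                rec(n=0)
                -> return 0
              -> return 1
              rec(n=1)
              -> return 1
            -> return 2
            rec(n=2) -> return 1  (same call as traced above)
          -> return 3
          rec(n=3) -> return 2  (same call as traced above)
        -> return 5
        rec(n=4) -> return 3  (same call as traced above)
      -> return 8
      rec(n=5) -> return 5  (same call as traced above)
    -> return 13
    rec(n=6) -> return 8  (same call as traced above)
  -> return 21
  rec(n=7) -> return 13  (same call as traced above)
-> return 34

calls is incremented once per call, so count the calls in each subtree. Let C(n) = number of calls made by rec(n).
C(0) = C(1) = 1 (base case, no recursion); C(n) = 1 + C(n - 1) + C(n - 2) otherwise.
C(2) = 1 + C(1) + C(0) = 1 + 1 + 1 = 3
C(3) = 1 + C(2) + C(1) = 1 + 3 + 1 = 5
C(4) = 1 + C(3) + C(2) = 1 + 5 + 3 = 9
C(5) = 1 + C(4) + C(3) = 1 + 9 + 5 = 15
C(6) = 1 + C(5) + C(4) = 1 + 15 + 9 = 25
C(7) = 1 + C(6) + C(5) = 1 + 25 + 15 = 41
C(8) = 1 + C(7) + C(6) = 1 + 41 + 25 = 67
C(9) = 1 + C(8) + C(7) = 1 + 67 + 41 = 109
calls = C(9) = 109

Final answer: 109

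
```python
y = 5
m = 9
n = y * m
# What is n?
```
Trace:
  y=5
  y=5, m=9
  y=5, m=9, n=45

Final answer: 45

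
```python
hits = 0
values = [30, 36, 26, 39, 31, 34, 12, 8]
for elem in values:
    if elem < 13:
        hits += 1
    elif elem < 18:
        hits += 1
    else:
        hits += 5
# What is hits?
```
Trace:
  hits=0
  hits=5, elem=30
  hits=10, elem=36
  hits=15, elem=26
  hits=20, elem=39
  hits=25, elem=31
  hits=30, elem=34
  hits=31, elem=12
  hits=32, elem=8

Final answer: 32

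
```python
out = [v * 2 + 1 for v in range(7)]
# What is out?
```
Trace:
  v=0
  v=1
  v=2
  v=3
  v=4
  v=5
  v=6
  out=[1, 3, 5, 7, 9, 11, 13]

Final answer: [1, 3, 5, 7, 9, 11, 13]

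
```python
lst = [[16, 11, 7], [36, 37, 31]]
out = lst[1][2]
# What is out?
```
Trace:
  lst=[[16, 11, 7], [36, 37, 31]]
  lst=[[16, 11, 7], [36, 37, 31]], out=31

Final answer: 31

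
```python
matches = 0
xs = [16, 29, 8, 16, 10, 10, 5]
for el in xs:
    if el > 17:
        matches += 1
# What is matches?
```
Trace:
  matches=0
  matches=0, el=16
  matches=1, el=29
  matches=1, el=8
  matches=1, el=16
  matches=1, el=10
  matches=1, el=10
  matches=1, el=5

Final answer: 1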